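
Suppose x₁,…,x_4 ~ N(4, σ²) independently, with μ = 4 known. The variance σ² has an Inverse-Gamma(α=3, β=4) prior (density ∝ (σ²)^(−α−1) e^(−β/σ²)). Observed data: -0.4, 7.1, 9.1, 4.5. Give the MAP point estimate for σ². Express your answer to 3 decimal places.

σ̂²_MAP = 5.269

Sum of squared deviations about the known mean: SS = (-0.4−4)² + (7.1−4)² + (9.1−4)² + (4.5−4)² = 55.23.
The Normal likelihood contributes (σ²)^(−n/2) exp(−SS/(2σ²)), so the posterior is Inverse-Gamma(α + n/2, β + SS/2) = Inverse-Gamma(5, 31.615).
The mode of Inverse-Gamma(a, b) is b/(a+1) = 31.615/6 ≈ 5.269.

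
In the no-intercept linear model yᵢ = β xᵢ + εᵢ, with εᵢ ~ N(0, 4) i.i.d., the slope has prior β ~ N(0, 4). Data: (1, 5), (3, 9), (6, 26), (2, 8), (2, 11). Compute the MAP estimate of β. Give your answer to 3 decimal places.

β̂_MAP = 4.109

log p(β | y) = −Σ(yᵢ − βxᵢ)²/(2·4) − β²/(2·4) + const.
Setting the derivative to zero: Σxᵢ(yᵢ − βxᵢ)/4 − β/4 = 0, so β = Σxᵢyᵢ / (Σxᵢ² + σ²/τ²).
Σxᵢyᵢ = 1·5 + 3·9 + 6·26 + 2·8 + 2·11 = 226; Σxᵢ² = 54; σ²/τ² = 1.
β̂_MAP = 226 / (54 + 1) = 226/55 ≈ 4.109.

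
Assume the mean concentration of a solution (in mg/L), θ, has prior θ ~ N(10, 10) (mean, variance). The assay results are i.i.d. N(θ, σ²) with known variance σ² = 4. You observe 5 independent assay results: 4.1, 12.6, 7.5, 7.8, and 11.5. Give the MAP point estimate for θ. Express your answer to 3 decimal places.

n = 5; x̄ = (4.1 + 12.6 + 7.5 + 7.8 + 11.5)/5 = 43.5/5 = 8.7.
For a Normal prior and Normal likelihood with known variance, the posterior is Normal; its mode equals its mean, the precision-weighted average.
Prior precision 1/σ₀² = 1/10 = 0.1; data precision n/σ² = 5/4 = 1.25.
θ̂ = (0.1·10 + 1.25·8.7) / (0.1 + 1.25) = 11.875/1.35 = 475/54 ≈ 8.796.

θ̂_MAP = 8.796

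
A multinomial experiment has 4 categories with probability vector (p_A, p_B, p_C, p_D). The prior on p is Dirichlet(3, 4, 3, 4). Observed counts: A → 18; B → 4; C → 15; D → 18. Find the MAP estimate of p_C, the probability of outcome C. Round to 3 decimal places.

The posterior is Dirichlet(αᵢ + nᵢ) = Dirichlet(21, 8, 18, 22).
For a Dirichlet(a₁,…,a_K) with all aᵢ > 1, the mode has j-th component (aⱼ − 1)/(Σaᵢ − K).
Here Σaᵢ = 69 and K = 4, so p_C = (18 − 1)/(69 − 4) = 17/65 ≈ 0.262.

MAP estimate of p_C = 0.262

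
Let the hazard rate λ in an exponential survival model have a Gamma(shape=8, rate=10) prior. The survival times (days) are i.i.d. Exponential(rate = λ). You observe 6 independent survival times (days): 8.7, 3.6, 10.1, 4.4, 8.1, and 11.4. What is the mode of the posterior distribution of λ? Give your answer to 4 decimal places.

The Exponential(rate=λ) likelihood is ∝ λ^n e^(−λΣtᵢ). Here n = 6 and Σtᵢ = 8.7 + 3.6 + 10.1 + 4.4 + 8.1 + 11.4 = 46.3.
Posterior ∝ λ^7e^(−10λ) · λ^6e^(−46.3λ) = λ^13e^(−56.3λ), i.e. Gamma(14, 56.3).
Mode = (a−1)/b = 13/56.3 ≈ 0.2309.

λ̂_MAP = 0.2309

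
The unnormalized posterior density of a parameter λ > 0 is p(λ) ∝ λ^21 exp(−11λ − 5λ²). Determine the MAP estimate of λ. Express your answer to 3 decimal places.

ℓ'(λ) = 21/λ − 11 − 10λ. Setting this to zero and multiplying by λ: 10λ² + 11λ − 21 = 0.
λ = (−11 + √(11² + 4·10·21)) / (2·10) = (−11 + √961) / 20 = (−11 + 31)/20 = 1.
ℓ''(λ) = −21/λ² − 10 < 0, confirming a maximum.

λ̂_MAP = 1.000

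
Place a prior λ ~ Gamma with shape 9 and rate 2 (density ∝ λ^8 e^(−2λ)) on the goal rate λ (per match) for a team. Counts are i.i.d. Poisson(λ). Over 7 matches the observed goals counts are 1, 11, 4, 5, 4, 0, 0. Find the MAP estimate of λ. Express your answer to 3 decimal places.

Σxᵢ = 1+11+4+5+4+0+0 = 25, with n = 7.
Posterior ∝ λ^8e^(−2λ) · λ^25e^(−7λ) = λ^33e^(−9λ), i.e. Gamma(shape=34, rate=9).
The mode of a Gamma(a, b) with a ≥ 1 (shape–rate) is (a−1)/b = 33/9 ≈ 3.667.

λ̂_MAP = 3.667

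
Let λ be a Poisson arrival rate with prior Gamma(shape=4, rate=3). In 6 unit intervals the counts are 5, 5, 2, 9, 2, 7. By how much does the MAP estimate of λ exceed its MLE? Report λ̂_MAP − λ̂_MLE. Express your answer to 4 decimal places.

Σxᵢ = 30. Posterior is Gamma(34, 9); MAP = (34−1)/9 = 33/9 ≈ 3.66667.
MLE = x̄ = 30/6 ≈ 5.00000.
Difference = 33/9 − 30/6 = -4/3 ≈ -1.3333.

MAP − MLE = -1.3333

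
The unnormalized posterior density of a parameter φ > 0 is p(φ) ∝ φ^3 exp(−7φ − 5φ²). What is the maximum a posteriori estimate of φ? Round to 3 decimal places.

ℓ'(φ) = 3/φ − 7 − 10φ. Setting this to zero and multiplying by φ: 10φ² + 7φ − 3 = 0.
φ = (−7 + √(7² + 4·10·3)) / (2·10) = (−7 + √169) / 20 = (−7 + 13)/20 = 3/10.
ℓ''(φ) = −3/φ² − 10 < 0, confirming a maximum.

φ̂_MAP = 0.300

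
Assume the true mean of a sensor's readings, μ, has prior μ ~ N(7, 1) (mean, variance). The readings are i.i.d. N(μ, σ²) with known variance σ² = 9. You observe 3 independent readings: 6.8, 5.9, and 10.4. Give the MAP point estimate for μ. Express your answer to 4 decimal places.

n = 3; x̄ = (6.8 + 5.9 + 10.4)/3 = 23.1/3 = 7.7.
For a Normal prior and Normal likelihood with known variance, the posterior is Normal; its mode equals its mean, the precision-weighted average.
Prior precision 1/σ₀² = 1/1 = 1; data precision n/σ² = 3/9 = 1/3.
μ̂ = (1·7 + (1/3)·7.7) / (1 + 1/3) = (287/30)/(4/3) = 7.1750.

μ̂_MAP = 7.1750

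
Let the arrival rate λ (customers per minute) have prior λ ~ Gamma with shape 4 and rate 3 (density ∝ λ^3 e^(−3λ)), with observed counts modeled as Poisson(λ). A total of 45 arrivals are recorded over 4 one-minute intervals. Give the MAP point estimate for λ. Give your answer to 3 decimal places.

λ̂_MAP = 6.857

Σxᵢ = 45, n = 4.
Posterior ∝ λ^3e^(−3λ) · λ^45e^(−4λ) = λ^48e^(−7λ), i.e. Gamma(shape=49, rate=7).
The mode of a Gamma(a, b) with a ≥ 1 (shape–rate) is (a−1)/b = 48/7 ≈ 6.857.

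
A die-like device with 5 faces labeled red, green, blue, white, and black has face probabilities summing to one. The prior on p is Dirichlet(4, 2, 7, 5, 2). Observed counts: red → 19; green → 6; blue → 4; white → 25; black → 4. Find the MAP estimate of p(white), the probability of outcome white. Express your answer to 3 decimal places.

The posterior is Dirichlet(αᵢ + nᵢ) = Dirichlet(23, 8, 11, 30, 6).
For a Dirichlet(a₁,…,a_K) with all aᵢ > 1, the mode has j-th component (aⱼ − 1)/(Σaᵢ − K).
Here Σaᵢ = 78 and K = 5, so p(white) = (30 − 1)/(78 − 5) = 29/73 ≈ 0.397.

MAP estimate of p(white) = 0.397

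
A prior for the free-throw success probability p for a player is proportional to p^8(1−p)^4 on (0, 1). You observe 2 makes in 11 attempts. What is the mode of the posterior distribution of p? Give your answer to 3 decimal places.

p̂_MAP = 0.435

The prior density ∝ p^8(1−p)^4 is the kernel of Beta(9, 5).
Data: 2 successes in 11 trials. The binomial likelihood contributes p^2(1−p)^9, so the posterior is Beta(9+2, 5+9) = Beta(11, 14).
For Beta(a, b) with a, b > 1 the mode is (a−1)/(a+b−2) = 10/23 ≈ 0.435.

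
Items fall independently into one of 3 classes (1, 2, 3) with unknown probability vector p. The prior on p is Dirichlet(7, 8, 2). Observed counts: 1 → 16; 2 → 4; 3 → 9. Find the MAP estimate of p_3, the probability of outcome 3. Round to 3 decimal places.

The posterior is Dirichlet(αᵢ + nᵢ) = Dirichlet(23, 12, 11).
For a Dirichlet(a₁,…,a_K) with all aᵢ > 1, the mode has j-th component (aⱼ − 1)/(Σaᵢ − K).
Here Σaᵢ = 46 and K = 3, so p_3 = (11 − 1)/(46 − 3) = 10/43 ≈ 0.233.

MAP estimate: 0.233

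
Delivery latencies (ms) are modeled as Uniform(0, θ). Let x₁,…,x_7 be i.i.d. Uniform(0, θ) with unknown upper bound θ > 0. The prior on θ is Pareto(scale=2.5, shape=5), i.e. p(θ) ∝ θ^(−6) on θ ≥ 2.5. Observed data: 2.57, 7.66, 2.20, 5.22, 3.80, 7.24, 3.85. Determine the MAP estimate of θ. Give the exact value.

θ̂_MAP = 7.66

The Uniform(0, θ) likelihood is θ^(−n) for θ ≥ max(xᵢ), zero otherwise. Here max(xᵢ) = 7.66.
Posterior ∝ θ^(−6) · θ^(−7) = θ^(−13) on θ ≥ max(2.5, 7.66) = 7.66.
This density is strictly decreasing in θ, so the posterior mode lies at the lower boundary of the support.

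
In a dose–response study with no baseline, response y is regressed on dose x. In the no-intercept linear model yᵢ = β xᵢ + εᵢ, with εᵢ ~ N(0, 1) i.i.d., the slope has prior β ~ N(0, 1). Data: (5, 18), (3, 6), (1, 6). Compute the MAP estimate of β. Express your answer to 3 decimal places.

log p(β | y) = −Σ(yᵢ − βxᵢ)²/(2·1) − β²/(2·1) + const.
Setting the derivative to zero: Σxᵢ(yᵢ − βxᵢ)/1 − β/1 = 0, so β = Σxᵢyᵢ / (Σxᵢ² + σ²/τ²).
Σxᵢyᵢ = 5·18 + 3·6 + 1·6 = 114; Σxᵢ² = 35; σ²/τ² = 1.
β̂_MAP = 114 / (35 + 1) = 114/36 ≈ 3.167.

β̂_MAP = 3.167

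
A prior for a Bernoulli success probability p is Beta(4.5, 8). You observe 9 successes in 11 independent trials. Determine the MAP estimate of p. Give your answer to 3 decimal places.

p̂_MAP = 0.581

Prior: Beta(4.5, 8).
Data: 9 successes in 11 trials. The binomial likelihood contributes p^9(1−p)^2, so the posterior is Beta(4.5+9, 8+2) = Beta(13.5, 10).
For Beta(a, b) with a, b > 1 the mode is (a−1)/(a+b−2) = 12.5/21.5 ≈ 0.581.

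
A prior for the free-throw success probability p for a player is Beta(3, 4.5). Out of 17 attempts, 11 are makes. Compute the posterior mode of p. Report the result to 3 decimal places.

Prior: Beta(3, 4.5).
Data: 11 successes in 17 trials. The binomial likelihood contributes p^11(1−p)^6, so the posterior is Beta(3+11, 4.5+6) = Beta(14, 10.5).
For Beta(a, b) with a, b > 1 the mode is (a−1)/(a+b−2) = 13/22.5 ≈ 0.578.

p̂_MAP = 0.578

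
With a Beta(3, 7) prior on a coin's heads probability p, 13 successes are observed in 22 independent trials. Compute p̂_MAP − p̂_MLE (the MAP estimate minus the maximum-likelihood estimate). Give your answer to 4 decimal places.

MAP − MLE = -0.0909

Posterior is Beta(16, 16); MAP = (16−1)/(32−2) = 15/30 ≈ 0.50000.
MLE ignores the prior: p̂_MLE = k/n = 13/22 ≈ 0.59091.
Difference = 15/30 − 13/22 = -1/11 ≈ -0.0909.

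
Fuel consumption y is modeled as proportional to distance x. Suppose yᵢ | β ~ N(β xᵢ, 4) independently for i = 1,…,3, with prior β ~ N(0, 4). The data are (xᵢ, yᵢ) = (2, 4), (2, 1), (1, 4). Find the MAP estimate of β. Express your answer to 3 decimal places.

log p(β | y) = −Σ(yᵢ − βxᵢ)²/(2·4) − β²/(2·4) + const.
Setting the derivative to zero: Σxᵢ(yᵢ − βxᵢ)/4 − β/4 = 0, so β = Σxᵢyᵢ / (Σxᵢ² + σ²/τ²).
Σxᵢyᵢ = 2·4 + 2·1 + 1·4 = 14; Σxᵢ² = 9; σ²/τ² = 1.
β̂_MAP = 14 / (9 + 1) = 14/10 ≈ 1.400.

β̂_MAP = 1.400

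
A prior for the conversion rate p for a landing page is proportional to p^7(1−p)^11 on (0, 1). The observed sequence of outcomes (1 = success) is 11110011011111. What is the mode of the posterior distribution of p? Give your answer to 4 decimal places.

p̂_MAP = 0.5625

The prior density ∝ p^7(1−p)^11 is the kernel of Beta(8, 12).
Data: 11 successes in 14 trials (from the sequence). The binomial likelihood contributes p^11(1−p)^3, so the posterior is Beta(8+11, 12+3) = Beta(19, 15).
For Beta(a, b) with a, b > 1 the mode is (a−1)/(a+b−2) = 18/32 ≈ 0.5625.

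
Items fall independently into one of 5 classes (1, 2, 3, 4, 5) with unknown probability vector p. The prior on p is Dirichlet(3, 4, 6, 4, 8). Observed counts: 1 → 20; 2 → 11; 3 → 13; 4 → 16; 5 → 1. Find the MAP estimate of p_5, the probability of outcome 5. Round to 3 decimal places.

MAP estimate: 0.099

The posterior is Dirichlet(αᵢ + nᵢ) = Dirichlet(23, 15, 19, 20, 9).
For a Dirichlet(a₁,…,a_K) with all aᵢ > 1, the mode has j-th component (aⱼ − 1)/(Σaᵢ − K).
Here Σaᵢ = 86 and K = 5, so p_5 = (9 − 1)/(86 − 5) = 8/81 ≈ 0.099.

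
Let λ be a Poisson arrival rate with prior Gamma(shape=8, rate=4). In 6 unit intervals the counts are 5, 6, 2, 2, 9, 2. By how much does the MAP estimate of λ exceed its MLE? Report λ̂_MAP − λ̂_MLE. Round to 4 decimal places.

MAP − MLE = -1.0333

Σxᵢ = 26. Posterior is Gamma(34, 10); MAP = (34−1)/10 = 33/10 ≈ 3.30000.
MLE = x̄ = 26/6 ≈ 4.33333.
Difference = 33/10 − 26/6 = -31/30 ≈ -1.0333.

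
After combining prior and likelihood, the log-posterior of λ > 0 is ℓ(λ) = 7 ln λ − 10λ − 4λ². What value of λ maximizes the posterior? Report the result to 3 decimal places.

λ̂_MAP = 0.500

ℓ'(λ) = 7/λ − 10 − 8λ. Setting this to zero and multiplying by λ: 8λ² + 10λ − 7 = 0.
λ = (−10 + √(10² + 4·8·7)) / (2·8) = (−10 + √324) / 16 = (−10 + 18)/16 = 1/2.
ℓ''(λ) = −7/λ² − 8 < 0, confirming a maximum.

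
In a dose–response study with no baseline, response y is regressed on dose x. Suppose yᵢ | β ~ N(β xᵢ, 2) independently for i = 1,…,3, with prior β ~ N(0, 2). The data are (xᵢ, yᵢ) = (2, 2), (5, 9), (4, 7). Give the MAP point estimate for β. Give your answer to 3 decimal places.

log p(β | y) = −Σ(yᵢ − βxᵢ)²/(2·2) − β²/(2·2) + const.
Setting the derivative to zero: Σxᵢ(yᵢ − βxᵢ)/2 − β/2 = 0, so β = Σxᵢyᵢ / (Σxᵢ² + σ²/τ²).
Σxᵢyᵢ = 2·2 + 5·9 + 4·7 = 77; Σxᵢ² = 45; σ²/τ² = 1.
β̂_MAP = 77 / (45 + 1) = 77/46 ≈ 1.674.

β̂_MAP = 1.674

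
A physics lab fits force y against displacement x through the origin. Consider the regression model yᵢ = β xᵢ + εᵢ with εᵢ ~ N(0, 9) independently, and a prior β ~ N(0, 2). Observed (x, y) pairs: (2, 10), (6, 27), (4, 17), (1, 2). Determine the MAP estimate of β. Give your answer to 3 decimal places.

β̂_MAP = 4.098

log p(β | y) = −Σ(yᵢ − βxᵢ)²/(2·9) − β²/(2·2) + const.
Setting the derivative to zero: Σxᵢ(yᵢ − βxᵢ)/9 − β/2 = 0, so β = Σxᵢyᵢ / (Σxᵢ² + σ²/τ²).
Σxᵢyᵢ = 2·10 + 6·27 + 4·17 + 1·2 = 252; Σxᵢ² = 57; σ²/τ² = 4.5.
β̂_MAP = 252 / (57 + 4.5) = 252/61.5 ≈ 4.098.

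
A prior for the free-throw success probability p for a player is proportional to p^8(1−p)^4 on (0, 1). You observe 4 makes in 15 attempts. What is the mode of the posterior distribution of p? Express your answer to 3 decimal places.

The prior density ∝ p^8(1−p)^4 is the kernel of Beta(9, 5).
Data: 4 successes in 15 trials. The binomial likelihood contributes p^4(1−p)^11, so the posterior is Beta(9+4, 5+11) = Beta(13, 16).
For Beta(a, b) with a, b > 1 the mode is (a−1)/(a+b−2) = 12/27 ≈ 0.444.

p̂_MAP = 0.444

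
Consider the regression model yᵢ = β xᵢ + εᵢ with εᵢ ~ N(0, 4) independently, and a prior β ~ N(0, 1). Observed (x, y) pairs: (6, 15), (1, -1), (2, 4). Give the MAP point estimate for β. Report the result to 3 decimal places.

log p(β | y) = −Σ(yᵢ − βxᵢ)²/(2·4) − β²/(2·1) + const.
Setting the derivative to zero: Σxᵢ(yᵢ − βxᵢ)/4 − β/1 = 0, so β = Σxᵢyᵢ / (Σxᵢ² + σ²/τ²).
Σxᵢyᵢ = 6·15 + 1·(-1) + 2·4 = 97; Σxᵢ² = 41; σ²/τ² = 4.
β̂_MAP = 97 / (41 + 4) = 97/45 ≈ 2.156.

β̂_MAP = 2.156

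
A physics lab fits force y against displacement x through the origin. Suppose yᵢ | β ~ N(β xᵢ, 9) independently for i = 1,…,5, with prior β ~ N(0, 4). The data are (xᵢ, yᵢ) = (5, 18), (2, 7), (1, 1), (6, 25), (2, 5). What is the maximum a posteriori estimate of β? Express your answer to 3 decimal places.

log p(β | y) = −Σ(yᵢ − βxᵢ)²/(2·9) − β²/(2·4) + const.
Setting the derivative to zero: Σxᵢ(yᵢ − βxᵢ)/9 − β/4 = 0, so β = Σxᵢyᵢ / (Σxᵢ² + σ²/τ²).
Σxᵢyᵢ = 5·18 + 2·7 + 1·1 + 6·25 + 2·5 = 265; Σxᵢ² = 70; σ²/τ² = 2.25.
β̂_MAP = 265 / (70 + 2.25) = 265/72.25 ≈ 3.668.

β̂_MAP = 3.668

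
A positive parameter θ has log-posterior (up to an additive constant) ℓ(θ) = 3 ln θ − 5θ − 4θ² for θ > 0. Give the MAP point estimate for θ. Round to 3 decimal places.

θ̂_MAP = 0.375

ℓ'(θ) = 3/θ − 5 − 8θ. Setting this to zero and multiplying by θ: 8θ² + 5θ − 3 = 0.
θ = (−5 + √(5² + 4·8·3)) / (2·8) = (−5 + √121) / 16 = (−5 + 11)/16 = 3/8.
ℓ''(θ) = −3/θ² − 8 < 0, confirming a maximum.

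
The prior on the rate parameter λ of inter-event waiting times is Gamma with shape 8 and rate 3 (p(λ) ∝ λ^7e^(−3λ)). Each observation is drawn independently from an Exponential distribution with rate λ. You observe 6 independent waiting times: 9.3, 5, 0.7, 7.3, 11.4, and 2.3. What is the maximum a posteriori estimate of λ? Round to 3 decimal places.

λ̂_MAP = 0.333

The Exponential(rate=λ) likelihood is ∝ λ^n e^(−λΣtᵢ). Here n = 6 and Σtᵢ = 9.3 + 5 + 0.7 + 7.3 + 11.4 + 2.3 = 36.
Posterior ∝ λ^7e^(−3λ) · λ^6e^(−36λ) = λ^13e^(−39λ), i.e. Gamma(14, 39).
Mode = (a−1)/b = 13/39 ≈ 0.333.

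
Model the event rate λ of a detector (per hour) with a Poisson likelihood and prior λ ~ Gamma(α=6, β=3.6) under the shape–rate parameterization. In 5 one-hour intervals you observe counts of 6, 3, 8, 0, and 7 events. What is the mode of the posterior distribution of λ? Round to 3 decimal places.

λ̂_MAP = 3.372

Σxᵢ = 6+3+8+0+7 = 24, with n = 5.
Posterior ∝ λ^5e^(−3.6λ) · λ^24e^(−5λ) = λ^29e^(−8.6λ), i.e. Gamma(shape=30, rate=8.6).
The mode of a Gamma(a, b) with a ≥ 1 (shape–rate) is (a−1)/b = 29/8.6 ≈ 3.372.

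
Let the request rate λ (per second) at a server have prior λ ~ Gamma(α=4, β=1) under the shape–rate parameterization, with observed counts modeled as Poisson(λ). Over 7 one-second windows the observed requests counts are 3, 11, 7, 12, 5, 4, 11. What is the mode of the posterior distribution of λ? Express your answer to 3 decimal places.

Σxᵢ = 3+11+7+12+5+4+11 = 53, with n = 7.
Posterior ∝ λ^3e^(−1λ) · λ^53e^(−7λ) = λ^56e^(−8λ), i.e. Gamma(shape=57, rate=8).
The mode of a Gamma(a, b) with a ≥ 1 (shape–rate) is (a−1)/b = 56/8 ≈ 7.000.

λ̂_MAP = 7.000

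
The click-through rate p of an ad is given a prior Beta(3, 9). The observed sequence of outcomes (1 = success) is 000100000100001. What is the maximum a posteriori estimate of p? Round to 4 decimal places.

p̂_MAP = 0.2000

Prior: Beta(3, 9).
Data: 3 successes in 15 trials (from the sequence). The binomial likelihood contributes p^3(1−p)^12, so the posterior is Beta(3+3, 9+12) = Beta(6, 21).
For Beta(a, b) with a, b > 1 the mode is (a−1)/(a+b−2) = 5/25 ≈ 0.2000.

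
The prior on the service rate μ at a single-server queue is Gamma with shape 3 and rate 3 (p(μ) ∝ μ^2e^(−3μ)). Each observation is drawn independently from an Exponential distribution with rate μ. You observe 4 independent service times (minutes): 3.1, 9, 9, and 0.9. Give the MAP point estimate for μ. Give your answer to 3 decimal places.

μ̂_MAP = 0.240

The Exponential(rate=μ) likelihood is ∝ μ^n e^(−μΣtᵢ). Here n = 4 and Σtᵢ = 3.1 + 9 + 9 + 0.9 = 22.
Posterior ∝ μ^2e^(−3μ) · μ^4e^(−22μ) = μ^6e^(−25μ), i.e. Gamma(7, 25).
Mode = (a−1)/b = 6/25 ≈ 0.240.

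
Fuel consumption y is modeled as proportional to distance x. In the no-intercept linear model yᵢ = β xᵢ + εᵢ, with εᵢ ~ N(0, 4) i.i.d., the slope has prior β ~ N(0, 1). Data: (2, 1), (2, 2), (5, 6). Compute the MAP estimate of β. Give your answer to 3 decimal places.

log p(β | y) = −Σ(yᵢ − βxᵢ)²/(2·4) − β²/(2·1) + const.
Setting the derivative to zero: Σxᵢ(yᵢ − βxᵢ)/4 − β/1 = 0, so β = Σxᵢyᵢ / (Σxᵢ² + σ²/τ²).
Σxᵢyᵢ = 2·1 + 2·2 + 5·6 = 36; Σxᵢ² = 33; σ²/τ² = 4.
β̂_MAP = 36 / (33 + 4) = 36/37 ≈ 0.973.

β̂_MAP = 0.973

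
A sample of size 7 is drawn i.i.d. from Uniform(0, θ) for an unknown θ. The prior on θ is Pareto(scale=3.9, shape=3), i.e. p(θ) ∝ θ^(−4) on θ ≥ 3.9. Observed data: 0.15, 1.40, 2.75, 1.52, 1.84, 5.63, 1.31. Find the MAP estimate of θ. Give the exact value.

θ̂_MAP = 5.63

The Uniform(0, θ) likelihood is θ^(−n) for θ ≥ max(xᵢ), zero otherwise. Here max(xᵢ) = 5.63.
Posterior ∝ θ^(−4) · θ^(−7) = θ^(−11) on θ ≥ max(3.9, 5.63) = 5.63.
This density is strictly decreasing in θ, so the posterior mode lies at the lower boundary of the support.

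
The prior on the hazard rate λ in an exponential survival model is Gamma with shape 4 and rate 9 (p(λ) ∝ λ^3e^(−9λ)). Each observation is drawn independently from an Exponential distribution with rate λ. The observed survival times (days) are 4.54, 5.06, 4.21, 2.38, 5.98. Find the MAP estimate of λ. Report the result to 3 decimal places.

λ̂_MAP = 0.257

The Exponential(rate=λ) likelihood is ∝ λ^n e^(−λΣtᵢ). Here n = 5 and Σtᵢ = 4.54 + 5.06 + 4.21 + 2.38 + 5.98 = 22.17.
Posterior ∝ λ^3e^(−9λ) · λ^5e^(−22.17λ) = λ^8e^(−31.17λ), i.e. Gamma(9, 31.17).
Mode = (a−1)/b = 8/31.17 ≈ 0.257.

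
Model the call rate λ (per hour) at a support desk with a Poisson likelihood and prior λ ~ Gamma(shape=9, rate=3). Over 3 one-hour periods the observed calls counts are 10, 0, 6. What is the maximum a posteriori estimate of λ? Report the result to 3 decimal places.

λ̂_MAP = 4.000

Σxᵢ = 10+0+6 = 16, with n = 3.
Posterior ∝ λ^8e^(−3λ) · λ^16e^(−3λ) = λ^24e^(−6λ), i.e. Gamma(shape=25, rate=6).
The mode of a Gamma(a, b) with a ≥ 1 (shape–rate) is (a−1)/b = 24/6 ≈ 4.000.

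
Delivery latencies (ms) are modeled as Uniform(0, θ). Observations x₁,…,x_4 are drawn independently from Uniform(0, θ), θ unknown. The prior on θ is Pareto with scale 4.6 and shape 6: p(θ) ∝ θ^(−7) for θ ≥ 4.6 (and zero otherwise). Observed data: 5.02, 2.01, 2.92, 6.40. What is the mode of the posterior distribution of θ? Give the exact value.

θ̂_MAP = 6.40

The Uniform(0, θ) likelihood is θ^(−n) for θ ≥ max(xᵢ), zero otherwise. Here max(xᵢ) = 6.40.
Posterior ∝ θ^(−7) · θ^(−4) = θ^(−11) on θ ≥ max(4.6, 6.40) = 6.40.
This density is strictly decreasing in θ, so the posterior mode lies at the lower boundary of the support.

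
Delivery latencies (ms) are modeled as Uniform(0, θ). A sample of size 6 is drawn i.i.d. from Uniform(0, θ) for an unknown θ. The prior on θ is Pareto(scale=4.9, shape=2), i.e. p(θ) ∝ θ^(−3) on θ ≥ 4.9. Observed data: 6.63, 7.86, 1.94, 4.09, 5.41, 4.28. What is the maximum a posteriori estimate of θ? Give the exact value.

θ̂_MAP = 7.86

The Uniform(0, θ) likelihood is θ^(−n) for θ ≥ max(xᵢ), zero otherwise. Here max(xᵢ) = 7.86.
Posterior ∝ θ^(−3) · θ^(−6) = θ^(−9) on θ ≥ max(4.9, 7.86) = 7.86.
This density is strictly decreasing in θ, so the posterior mode lies at the lower boundary of the support.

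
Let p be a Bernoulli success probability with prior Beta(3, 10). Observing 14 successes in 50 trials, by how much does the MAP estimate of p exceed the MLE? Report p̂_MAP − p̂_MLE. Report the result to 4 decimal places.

Posterior is Beta(17, 46); MAP = (17−1)/(63−2) = 16/61 ≈ 0.26230.
MLE ignores the prior: p̂_MLE = k/n = 14/50 ≈ 0.28000.
Difference = 16/61 − 14/50 = -27/1525 ≈ -0.0177.

MAP − MLE = -0.0177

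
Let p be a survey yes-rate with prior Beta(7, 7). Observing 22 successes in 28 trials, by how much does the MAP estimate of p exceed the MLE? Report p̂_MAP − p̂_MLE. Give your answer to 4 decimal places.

MAP − MLE = -0.0857

Posterior is Beta(29, 13); MAP = (29−1)/(42−2) = 28/40 ≈ 0.70000.
MLE ignores the prior: p̂_MLE = k/n = 22/28 ≈ 0.78571.
Difference = 28/40 − 22/28 = -3/35 ≈ -0.0857.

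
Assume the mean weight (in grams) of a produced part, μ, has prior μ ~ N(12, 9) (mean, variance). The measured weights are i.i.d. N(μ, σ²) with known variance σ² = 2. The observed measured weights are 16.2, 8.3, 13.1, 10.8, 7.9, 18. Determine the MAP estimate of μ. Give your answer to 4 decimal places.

μ̂_MAP = 12.3696

n = 6; x̄ = (16.2 + 8.3 + 13.1 + 10.8 + 7.9 + 18)/6 = 74.3/6 = 743/60 ≈ 12.3833.
For a Normal prior and Normal likelihood with known variance, the posterior is Normal; its mode equals its mean, the precision-weighted average.
Prior precision 1/σ₀² = 1/9; data precision n/σ² = 6/2 = 3.
μ̂ = ((1/9)·12 + 3·(743/60)) / (1/9 + 3) = (2309/60)/(28/9) = 6927/560 ≈ 12.3696.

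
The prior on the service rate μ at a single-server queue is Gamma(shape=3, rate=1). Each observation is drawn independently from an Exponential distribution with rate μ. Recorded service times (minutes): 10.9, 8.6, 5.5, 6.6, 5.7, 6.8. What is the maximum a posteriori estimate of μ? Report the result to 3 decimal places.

The Exponential(rate=μ) likelihood is ∝ μ^n e^(−μΣtᵢ). Here n = 6 and Σtᵢ = 10.9 + 8.6 + 5.5 + 6.6 + 5.7 + 6.8 = 44.1.
Posterior ∝ μ^2e^(−1μ) · μ^6e^(−44.1μ) = μ^8e^(−45.1μ), i.e. Gamma(9, 45.1).
Mode = (a−1)/b = 8/45.1 ≈ 0.177.

μ̂_MAP = 0.177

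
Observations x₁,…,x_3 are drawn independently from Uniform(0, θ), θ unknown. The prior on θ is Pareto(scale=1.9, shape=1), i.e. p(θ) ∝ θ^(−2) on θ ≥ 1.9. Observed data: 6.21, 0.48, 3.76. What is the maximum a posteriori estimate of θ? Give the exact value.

The Uniform(0, θ) likelihood is θ^(−n) for θ ≥ max(xᵢ), zero otherwise. Here max(xᵢ) = 6.21.
Posterior ∝ θ^(−2) · θ^(−3) = θ^(−5) on θ ≥ max(1.9, 6.21) = 6.21.
This density is strictly decreasing in θ, so the posterior mode lies at the lower boundary of the support.

θ̂_MAP = 6.21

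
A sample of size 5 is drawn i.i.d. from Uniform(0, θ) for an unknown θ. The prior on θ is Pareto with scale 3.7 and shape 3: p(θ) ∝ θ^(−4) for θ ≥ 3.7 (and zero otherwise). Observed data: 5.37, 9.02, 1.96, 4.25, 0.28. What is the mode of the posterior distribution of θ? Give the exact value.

θ̂_MAP = 9.02

The Uniform(0, θ) likelihood is θ^(−n) for θ ≥ max(xᵢ), zero otherwise. Here max(xᵢ) = 9.02.
Posterior ∝ θ^(−4) · θ^(−5) = θ^(−9) on θ ≥ max(3.7, 9.02) = 9.02.
This density is strictly decreasing in θ, so the posterior mode lies at the lower boundary of the support.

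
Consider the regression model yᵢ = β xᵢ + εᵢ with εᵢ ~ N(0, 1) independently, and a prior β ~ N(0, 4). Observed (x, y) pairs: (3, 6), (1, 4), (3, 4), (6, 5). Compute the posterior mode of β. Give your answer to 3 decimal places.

β̂_MAP = 1.158

log p(β | y) = −Σ(yᵢ − βxᵢ)²/(2·1) − β²/(2·4) + const.
Setting the derivative to zero: Σxᵢ(yᵢ − βxᵢ)/1 − β/4 = 0, so β = Σxᵢyᵢ / (Σxᵢ² + σ²/τ²).
Σxᵢyᵢ = 3·6 + 1·4 + 3·4 + 6·5 = 64; Σxᵢ² = 55; σ²/τ² = 0.25.
β̂_MAP = 64 / (55 + 0.25) = 64/55.25 ≈ 1.158.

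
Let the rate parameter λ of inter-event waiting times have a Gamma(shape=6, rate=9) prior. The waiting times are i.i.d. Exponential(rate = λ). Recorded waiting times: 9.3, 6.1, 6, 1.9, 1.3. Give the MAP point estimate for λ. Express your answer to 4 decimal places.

λ̂_MAP = 0.2976

The Exponential(rate=λ) likelihood is ∝ λ^n e^(−λΣtᵢ). Here n = 5 and Σtᵢ = 9.3 + 6.1 + 6 + 1.9 + 1.3 = 24.6.
Posterior ∝ λ^5e^(−9λ) · λ^5e^(−24.6λ) = λ^10e^(−33.6λ), i.e. Gamma(11, 33.6).
Mode = (a−1)/b = 10/33.6 ≈ 0.2976.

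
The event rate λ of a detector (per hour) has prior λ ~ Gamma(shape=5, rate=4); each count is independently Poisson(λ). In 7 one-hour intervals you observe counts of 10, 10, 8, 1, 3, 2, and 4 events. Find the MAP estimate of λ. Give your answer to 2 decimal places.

λ̂_MAP = 3.82

Σxᵢ = 10+10+8+1+3+2+4 = 38, with n = 7.
Posterior ∝ λ^4e^(−4λ) · λ^38e^(−7λ) = λ^42e^(−11λ), i.e. Gamma(shape=43, rate=11).
The mode of a Gamma(a, b) with a ≥ 1 (shape–rate) is (a−1)/b = 42/11 ≈ 3.82.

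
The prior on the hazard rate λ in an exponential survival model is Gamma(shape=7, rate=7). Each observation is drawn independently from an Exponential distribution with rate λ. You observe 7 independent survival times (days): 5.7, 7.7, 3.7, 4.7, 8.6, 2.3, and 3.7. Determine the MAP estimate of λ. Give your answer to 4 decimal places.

The Exponential(rate=λ) likelihood is ∝ λ^n e^(−λΣtᵢ). Here n = 7 and Σtᵢ = 5.7 + 7.7 + 3.7 + 4.7 + 8.6 + 2.3 + 3.7 = 36.4.
Posterior ∝ λ^6e^(−7λ) · λ^7e^(−36.4λ) = λ^13e^(−43.4λ), i.e. Gamma(14, 43.4).
Mode = (a−1)/b = 13/43.4 ≈ 0.2995.

λ̂_MAP = 0.2995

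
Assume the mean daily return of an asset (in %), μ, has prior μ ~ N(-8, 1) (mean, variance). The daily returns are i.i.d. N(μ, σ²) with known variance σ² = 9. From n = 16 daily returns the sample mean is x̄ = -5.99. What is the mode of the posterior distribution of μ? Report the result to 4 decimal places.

μ̂_MAP = -6.7136

n = 16, x̄ = -5.99.
For a Normal prior and Normal likelihood with known variance, the posterior is Normal; its mode equals its mean, the precision-weighted average.
Prior precision 1/σ₀² = 1/1 = 1; data precision n/σ² = 16/9.
μ̂ = (1·(-8) + (16/9)·(-5.99)) / (1 + 16/9) = (-4196/225)/(25/9) = -6.7136.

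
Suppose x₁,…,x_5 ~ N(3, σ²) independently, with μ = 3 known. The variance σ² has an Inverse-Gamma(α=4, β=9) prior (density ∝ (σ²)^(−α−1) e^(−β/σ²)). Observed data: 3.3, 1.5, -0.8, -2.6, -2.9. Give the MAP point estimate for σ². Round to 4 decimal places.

σ̂²_MAP = 6.7300

Sum of squared deviations about the known mean: SS = (3.3−3)² + (1.5−3)² + (-0.8−3)² + (-2.6−3)² + (-2.9−3)² = 82.95.
The Normal likelihood contributes (σ²)^(−n/2) exp(−SS/(2σ²)), so the posterior is Inverse-Gamma(α + n/2, β + SS/2) = Inverse-Gamma(6.5, 50.475).
The mode of Inverse-Gamma(a, b) is b/(a+1) = 50.475/7.5 ≈ 6.7300.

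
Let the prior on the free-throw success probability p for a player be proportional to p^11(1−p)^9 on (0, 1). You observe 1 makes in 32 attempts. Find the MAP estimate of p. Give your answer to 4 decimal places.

p̂_MAP = 0.2308

The prior density ∝ p^11(1−p)^9 is the kernel of Beta(12, 10).
Data: 1 success in 32 trials. The binomial likelihood contributes p(1−p)^31, so the posterior is Beta(12+1, 10+31) = Beta(13, 41).
For Beta(a, b) with a, b > 1 the mode is (a−1)/(a+b−2) = 12/52 ≈ 0.2308.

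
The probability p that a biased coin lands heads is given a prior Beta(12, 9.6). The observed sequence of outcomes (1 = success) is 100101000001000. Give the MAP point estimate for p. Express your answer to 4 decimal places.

Prior: Beta(12, 9.6).
Data: 4 successes in 15 trials (from the sequence). The binomial likelihood contributes p^4(1−p)^11, so the posterior is Beta(12+4, 9.6+11) = Beta(16, 20.6).
For Beta(a, b) with a, b > 1 the mode is (a−1)/(a+b−2) = 15/34.6 ≈ 0.4335.

p̂_MAP = 0.4335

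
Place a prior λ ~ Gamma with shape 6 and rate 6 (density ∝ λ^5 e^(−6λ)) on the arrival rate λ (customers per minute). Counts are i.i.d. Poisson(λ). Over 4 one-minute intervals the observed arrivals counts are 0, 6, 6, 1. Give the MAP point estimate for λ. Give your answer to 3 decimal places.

λ̂_MAP = 1.800

Σxᵢ = 0+6+6+1 = 13, with n = 4.
Posterior ∝ λ^5e^(−6λ) · λ^13e^(−4λ) = λ^18e^(−10λ), i.e. Gamma(shape=19, rate=10).
The mode of a Gamma(a, b) with a ≥ 1 (shape–rate) is (a−1)/b = 18/10 ≈ 1.800.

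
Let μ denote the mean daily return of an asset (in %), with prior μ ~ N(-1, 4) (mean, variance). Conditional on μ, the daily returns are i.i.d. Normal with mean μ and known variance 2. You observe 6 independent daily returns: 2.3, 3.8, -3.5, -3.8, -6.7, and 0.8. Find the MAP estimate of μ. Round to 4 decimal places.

n = 6; x̄ = (2.3 + 3.8 + (-3.5) + (-3.8) + (-6.7) + 0.8)/6 = -7.1/6 = -71/60 ≈ -1.1833.
For a Normal prior and Normal likelihood with known variance, the posterior is Normal; its mode equals its mean, the precision-weighted average.
Prior precision 1/σ₀² = 1/4 = 0.25; data precision n/σ² = 6/2 = 3.
μ̂ = (0.25·(-1) + 3·(-71/60)) / (0.25 + 3) = (-3.8)/3.25 = -76/65 ≈ -1.1692.

μ̂_MAP = -1.1692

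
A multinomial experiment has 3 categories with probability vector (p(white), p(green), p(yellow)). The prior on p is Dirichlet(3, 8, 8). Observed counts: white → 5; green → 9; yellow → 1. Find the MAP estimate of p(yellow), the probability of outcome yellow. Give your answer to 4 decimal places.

The posterior is Dirichlet(αᵢ + nᵢ) = Dirichlet(8, 17, 9).
For a Dirichlet(a₁,…,a_K) with all aᵢ > 1, the mode has j-th component (aⱼ − 1)/(Σaᵢ − K).
Here Σaᵢ = 34 and K = 3, so p(yellow) = (9 − 1)/(34 − 3) = 8/31 ≈ 0.2581.

MAP estimate of p(yellow) = 0.2581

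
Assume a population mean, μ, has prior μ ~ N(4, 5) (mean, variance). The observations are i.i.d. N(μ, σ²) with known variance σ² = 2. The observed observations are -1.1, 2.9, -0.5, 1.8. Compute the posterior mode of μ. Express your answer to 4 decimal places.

μ̂_MAP = 1.0682

n = 4; x̄ = ((-1.1) + 2.9 + (-0.5) + 1.8)/4 = 3.1/4 = 0.775.
For a Normal prior and Normal likelihood with known variance, the posterior is Normal; its mode equals its mean, the precision-weighted average.
Prior precision 1/σ₀² = 1/5 = 0.2; data precision n/σ² = 4/2 = 2.
μ̂ = (0.2·4 + 2·0.775) / (0.2 + 2) = 2.35/2.2 = 47/44 ≈ 1.0682.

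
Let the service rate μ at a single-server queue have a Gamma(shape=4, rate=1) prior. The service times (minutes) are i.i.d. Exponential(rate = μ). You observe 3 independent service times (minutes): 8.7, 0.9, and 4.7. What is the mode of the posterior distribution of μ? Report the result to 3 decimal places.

μ̂_MAP = 0.392

The Exponential(rate=μ) likelihood is ∝ μ^n e^(−μΣtᵢ). Here n = 3 and Σtᵢ = 8.7 + 0.9 + 4.7 = 14.3.
Posterior ∝ μ^3e^(−1μ) · μ^3e^(−14.3μ) = μ^6e^(−15.3μ), i.e. Gamma(7, 15.3).
Mode = (a−1)/b = 6/15.3 ≈ 0.392.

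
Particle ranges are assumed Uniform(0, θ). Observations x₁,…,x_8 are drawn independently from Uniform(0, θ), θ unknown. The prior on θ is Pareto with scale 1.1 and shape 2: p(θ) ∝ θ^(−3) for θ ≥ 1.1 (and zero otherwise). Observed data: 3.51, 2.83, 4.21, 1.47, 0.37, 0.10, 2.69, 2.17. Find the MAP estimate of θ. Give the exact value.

θ̂_MAP = 4.21

The Uniform(0, θ) likelihood is θ^(−n) for θ ≥ max(xᵢ), zero otherwise. Here max(xᵢ) = 4.21.
Posterior ∝ θ^(−3) · θ^(−8) = θ^(−11) on θ ≥ max(1.1, 4.21) = 4.21.
This density is strictly decreasing in θ, so the posterior mode lies at the lower boundary of the support.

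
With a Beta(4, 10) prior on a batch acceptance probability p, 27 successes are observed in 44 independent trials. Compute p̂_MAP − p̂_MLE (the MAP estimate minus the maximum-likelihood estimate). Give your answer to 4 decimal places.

Posterior is Beta(31, 27); MAP = (31−1)/(58−2) = 30/56 ≈ 0.53571.
MLE ignores the prior: p̂_MLE = k/n = 27/44 ≈ 0.61364.
Difference = 30/56 − 27/44 = -6/77 ≈ -0.0779.

MAP − MLE = -0.0779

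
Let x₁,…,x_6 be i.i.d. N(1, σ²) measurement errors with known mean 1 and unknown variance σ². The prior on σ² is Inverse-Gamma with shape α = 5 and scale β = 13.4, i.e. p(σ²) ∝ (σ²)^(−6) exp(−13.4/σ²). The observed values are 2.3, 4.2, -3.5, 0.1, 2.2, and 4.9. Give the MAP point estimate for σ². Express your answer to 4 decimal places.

σ̂²_MAP = 4.2467

Sum of squared deviations about the known mean: SS = (2.3−1)² + (4.2−1)² + (-3.5−1)² + (0.1−1)² + (2.2−1)² + (4.9−1)² = 49.64.
The Normal likelihood contributes (σ²)^(−n/2) exp(−SS/(2σ²)), so the posterior is Inverse-Gamma(α + n/2, β + SS/2) = Inverse-Gamma(8, 38.22).
The mode of Inverse-Gamma(a, b) is b/(a+1) = 38.22/9 ≈ 4.2467.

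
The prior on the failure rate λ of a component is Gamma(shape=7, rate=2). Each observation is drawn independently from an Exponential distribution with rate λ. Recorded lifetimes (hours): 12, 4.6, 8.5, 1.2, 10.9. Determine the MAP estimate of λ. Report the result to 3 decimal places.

λ̂_MAP = 0.281

The Exponential(rate=λ) likelihood is ∝ λ^n e^(−λΣtᵢ). Here n = 5 and Σtᵢ = 12 + 4.6 + 8.5 + 1.2 + 10.9 = 37.2.
Posterior ∝ λ^6e^(−2λ) · λ^5e^(−37.2λ) = λ^11e^(−39.2λ), i.e. Gamma(12, 39.2).
Mode = (a−1)/b = 11/39.2 ≈ 0.281.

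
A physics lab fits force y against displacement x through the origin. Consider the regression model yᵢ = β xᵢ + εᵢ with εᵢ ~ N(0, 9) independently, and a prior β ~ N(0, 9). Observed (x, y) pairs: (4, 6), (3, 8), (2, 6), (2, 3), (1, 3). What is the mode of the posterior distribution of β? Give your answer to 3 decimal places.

log p(β | y) = −Σ(yᵢ − βxᵢ)²/(2·9) − β²/(2·9) + const.
Setting the derivative to zero: Σxᵢ(yᵢ − βxᵢ)/9 − β/9 = 0, so β = Σxᵢyᵢ / (Σxᵢ² + σ²/τ²).
Σxᵢyᵢ = 4·6 + 3·8 + 2·6 + 2·3 + 1·3 = 69; Σxᵢ² = 34; σ²/τ² = 1.
β̂_MAP = 69 / (34 + 1) = 69/35 ≈ 1.971.

β̂_MAP = 1.971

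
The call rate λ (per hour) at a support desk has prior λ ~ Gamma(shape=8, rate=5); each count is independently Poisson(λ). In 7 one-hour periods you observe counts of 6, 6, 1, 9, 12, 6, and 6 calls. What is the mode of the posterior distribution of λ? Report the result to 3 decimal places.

λ̂_MAP = 4.417

Σxᵢ = 6+6+1+9+12+6+6 = 46, with n = 7.
Posterior ∝ λ^7e^(−5λ) · λ^46e^(−7λ) = λ^53e^(−12λ), i.e. Gamma(shape=54, rate=12).
The mode of a Gamma(a, b) with a ≥ 1 (shape–rate) is (a−1)/b = 53/12 ≈ 4.417.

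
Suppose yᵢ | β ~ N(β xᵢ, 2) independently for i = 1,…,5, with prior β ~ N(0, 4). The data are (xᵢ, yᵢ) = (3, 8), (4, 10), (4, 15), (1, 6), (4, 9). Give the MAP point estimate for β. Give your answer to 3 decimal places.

log p(β | y) = −Σ(yᵢ − βxᵢ)²/(2·2) − β²/(2·4) + const.
Setting the derivative to zero: Σxᵢ(yᵢ − βxᵢ)/2 − β/4 = 0, so β = Σxᵢyᵢ / (Σxᵢ² + σ²/τ²).
Σxᵢyᵢ = 3·8 + 4·10 + 4·15 + 1·6 + 4·9 = 166; Σxᵢ² = 58; σ²/τ² = 0.5.
β̂_MAP = 166 / (58 + 0.5) = 166/58.5 ≈ 2.838.

β̂_MAP = 2.838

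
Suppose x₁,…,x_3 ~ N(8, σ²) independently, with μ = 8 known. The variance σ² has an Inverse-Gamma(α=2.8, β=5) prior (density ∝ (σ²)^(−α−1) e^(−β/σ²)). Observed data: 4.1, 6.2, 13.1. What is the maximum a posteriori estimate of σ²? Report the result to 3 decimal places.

σ̂²_MAP = 5.138

Sum of squared deviations about the known mean: SS = (4.1−8)² + (6.2−8)² + (13.1−8)² = 44.46.
The Normal likelihood contributes (σ²)^(−n/2) exp(−SS/(2σ²)), so the posterior is Inverse-Gamma(α + n/2, β + SS/2) = Inverse-Gamma(4.3, 27.23).
The mode of Inverse-Gamma(a, b) is b/(a+1) = 27.23/5.3 ≈ 5.138.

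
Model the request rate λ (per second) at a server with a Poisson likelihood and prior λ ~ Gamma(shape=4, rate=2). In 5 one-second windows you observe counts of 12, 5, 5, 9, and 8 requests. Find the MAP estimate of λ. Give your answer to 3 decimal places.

λ̂_MAP = 6.000

Σxᵢ = 12+5+5+9+8 = 39, with n = 5.
Posterior ∝ λ^3e^(−2λ) · λ^39e^(−5λ) = λ^42e^(−7λ), i.e. Gamma(shape=43, rate=7).
The mode of a Gamma(a, b) with a ≥ 1 (shape–rate) is (a−1)/b = 42/7 ≈ 6.000.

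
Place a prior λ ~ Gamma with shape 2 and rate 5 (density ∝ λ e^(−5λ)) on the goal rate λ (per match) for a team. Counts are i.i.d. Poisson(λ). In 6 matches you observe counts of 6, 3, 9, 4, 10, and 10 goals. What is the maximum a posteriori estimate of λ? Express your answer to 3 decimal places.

Σxᵢ = 6+3+9+4+10+10 = 42, with n = 6.
Posterior ∝ λe^(−5λ) · λ^42e^(−6λ) = λ^43e^(−11λ), i.e. Gamma(shape=44, rate=11).
The mode of a Gamma(a, b) with a ≥ 1 (shape–rate) is (a−1)/b = 43/11 ≈ 3.909.

λ̂_MAP = 3.909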